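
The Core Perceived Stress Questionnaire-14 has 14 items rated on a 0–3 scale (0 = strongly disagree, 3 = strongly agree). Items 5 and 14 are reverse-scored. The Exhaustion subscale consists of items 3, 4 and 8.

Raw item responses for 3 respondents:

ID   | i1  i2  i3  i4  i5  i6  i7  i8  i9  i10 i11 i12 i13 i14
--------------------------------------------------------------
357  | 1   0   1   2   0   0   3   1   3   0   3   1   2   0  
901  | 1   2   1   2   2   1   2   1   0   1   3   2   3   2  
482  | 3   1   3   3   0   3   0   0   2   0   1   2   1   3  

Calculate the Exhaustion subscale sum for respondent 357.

4

Respondent 357 raw: 1, 0, 1, 2, 0, 0, 3, 1, 3, 0, 3, 1, 2, 0.
Exhaustion items: 3, 4, 8.
Reverse-coded (reversed = (0+3) − raw = 3 − raw):
  item 3: 1
  item 4: 2
  item 8: 1
Sum = 1 + 2 + 1 = 4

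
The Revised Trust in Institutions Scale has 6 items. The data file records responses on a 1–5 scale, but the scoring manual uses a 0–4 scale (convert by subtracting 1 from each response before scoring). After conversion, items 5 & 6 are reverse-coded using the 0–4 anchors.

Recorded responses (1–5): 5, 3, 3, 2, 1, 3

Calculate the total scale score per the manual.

15

Convert to 0–4: 4, 2, 2, 1, 0, 2
Reverse-coded (reverse-coded value = 4 − response):
  item 5: 4 − 0 = 4
  item 6: 4 − 2 = 2
Scored: 4, 2, 2, 1, 4, 2
Total = 15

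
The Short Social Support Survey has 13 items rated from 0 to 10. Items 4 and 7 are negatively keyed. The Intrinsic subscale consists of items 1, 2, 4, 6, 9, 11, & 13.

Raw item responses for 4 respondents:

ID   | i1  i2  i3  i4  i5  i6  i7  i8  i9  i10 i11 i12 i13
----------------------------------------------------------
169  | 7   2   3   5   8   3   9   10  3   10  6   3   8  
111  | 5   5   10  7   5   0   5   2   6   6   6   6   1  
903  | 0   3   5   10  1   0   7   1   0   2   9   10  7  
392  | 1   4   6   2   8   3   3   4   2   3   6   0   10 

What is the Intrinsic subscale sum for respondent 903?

Respondent 903 raw: 0, 3, 5, 10, 1, 0, 7, 1, 0, 2, 9, 10, 7.
Intrinsic items: 1, 2, 4, 6, 9, 11, 13.
Reverse-coded (on a 0–10 scale, reversed = 10 − raw):
  item 1: 0
  item 2: 3
  item 4: 10 − 10 = 0
  item 6: 0
  item 9: 0
  item 11: 9
  item 13: 7
Sum = 0 + 3 + 0 + 0 + 0 + 9 + 7 = 19

19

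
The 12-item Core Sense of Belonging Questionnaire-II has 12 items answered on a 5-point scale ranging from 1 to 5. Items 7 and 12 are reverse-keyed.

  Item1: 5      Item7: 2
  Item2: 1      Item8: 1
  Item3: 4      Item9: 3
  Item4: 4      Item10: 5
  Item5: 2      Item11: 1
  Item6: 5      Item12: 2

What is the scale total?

Reverse-coded items (reverse-coded value = 6 − response):
  item 7: 6 − 2 = 4
  item 12: 6 − 2 = 4
After reverse-coding: 5, 1, 4, 4, 2, 5, 4, 1, 3, 5, 1, 4
Total = 5 + 1 + 4 + 4 + 2 + 5 + 4 + 1 + 3 + 5 + 1 + 4 = 39

39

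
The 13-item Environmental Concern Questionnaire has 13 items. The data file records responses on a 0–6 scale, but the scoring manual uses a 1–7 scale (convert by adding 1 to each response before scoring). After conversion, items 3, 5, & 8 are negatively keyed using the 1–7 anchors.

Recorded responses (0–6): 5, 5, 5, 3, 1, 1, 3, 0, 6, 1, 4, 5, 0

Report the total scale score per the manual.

58

Convert to 1–7: 6, 6, 6, 4, 2, 2, 4, 1, 7, 2, 5, 6, 1
Reverse-coded (reverse-coded value = 8 − response):
  item 3: 8 − 6 = 2
  item 5: 8 − 2 = 6
  item 8: 8 − 1 = 7
Scored: 6, 6, 2, 4, 6, 2, 4, 7, 7, 2, 5, 6, 1
Total = 58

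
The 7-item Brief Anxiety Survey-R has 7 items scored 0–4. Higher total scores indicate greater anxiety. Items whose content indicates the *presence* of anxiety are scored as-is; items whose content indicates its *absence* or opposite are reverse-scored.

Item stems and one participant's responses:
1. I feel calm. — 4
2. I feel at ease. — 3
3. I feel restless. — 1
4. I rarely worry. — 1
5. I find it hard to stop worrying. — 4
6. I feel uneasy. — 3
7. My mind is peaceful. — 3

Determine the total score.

13

Items 1, 2, 4, 7 describe the absence/opposite of anxiety → reverse-score.
reversed = (0+4) − raw = 4 − raw.
  item 1: 4 − 4 = 0
  item 2: 4 − 3 = 1
  item 3: 1
  item 4: 4 − 1 = 3
  item 5: 4
  item 6: 3
  item 7: 4 − 3 = 1
Total = 0 + 1 + 1 + 3 + 4 + 3 + 1 = 13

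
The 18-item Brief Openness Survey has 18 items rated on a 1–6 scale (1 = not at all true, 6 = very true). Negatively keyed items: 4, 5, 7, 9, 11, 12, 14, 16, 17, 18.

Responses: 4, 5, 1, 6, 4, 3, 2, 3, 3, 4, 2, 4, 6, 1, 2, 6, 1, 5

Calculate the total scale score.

64

Reversing items 4, 5, 7, 9, 11, 12, 14, 16, 17, & 18 with 7 − raw:
Total = 4 + 5 + 1 + (7−6) + (7−4) + 3 + (7−2) + 3 + (7−3) + 4 + (7−2) + (7−4) + 6 + (7−1) + 2 + (7−6) + (7−1) + (7−5)
      = 4 + 5 + 1 + 1 + 3 + 3 + 5 + 3 + 4 + 4 + 5 + 3 + 6 + 6 + 2 + 1 + 6 + 2 = 64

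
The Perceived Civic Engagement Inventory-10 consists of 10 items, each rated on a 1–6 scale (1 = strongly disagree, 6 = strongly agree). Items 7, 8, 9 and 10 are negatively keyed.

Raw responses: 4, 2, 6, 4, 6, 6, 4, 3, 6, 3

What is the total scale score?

Reverse-coded items (reverse-coded value = 7 − response):
  item 7: 7 − 4 = 3
  item 8: 7 − 3 = 4
  item 9: 7 − 6 = 1
  item 10: 7 − 3 = 4
After reverse-coding: 4, 2, 6, 4, 6, 6, 3, 4, 1, 4
Total = 4 + 2 + 6 + 4 + 6 + 6 + 3 + 4 + 1 + 4 = 40

40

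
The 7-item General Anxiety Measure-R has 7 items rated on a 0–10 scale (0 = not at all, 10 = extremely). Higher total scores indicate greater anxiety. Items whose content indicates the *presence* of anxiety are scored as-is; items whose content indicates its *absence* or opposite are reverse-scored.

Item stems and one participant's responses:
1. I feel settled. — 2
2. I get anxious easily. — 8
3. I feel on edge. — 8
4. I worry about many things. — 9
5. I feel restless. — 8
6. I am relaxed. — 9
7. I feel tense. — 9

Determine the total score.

51

Items 1, 6 describe the absence/opposite of anxiety → reverse-score.
on a 0–10 scale, reversed = 10 − raw.
  item 1: 10 − 2 = 8
  item 2: 8
  item 3: 8
  item 4: 9
  item 5: 8
  item 6: 10 − 9 = 1
  item 7: 9
Total = 8 + 8 + 8 + 9 + 8 + 1 + 9 = 51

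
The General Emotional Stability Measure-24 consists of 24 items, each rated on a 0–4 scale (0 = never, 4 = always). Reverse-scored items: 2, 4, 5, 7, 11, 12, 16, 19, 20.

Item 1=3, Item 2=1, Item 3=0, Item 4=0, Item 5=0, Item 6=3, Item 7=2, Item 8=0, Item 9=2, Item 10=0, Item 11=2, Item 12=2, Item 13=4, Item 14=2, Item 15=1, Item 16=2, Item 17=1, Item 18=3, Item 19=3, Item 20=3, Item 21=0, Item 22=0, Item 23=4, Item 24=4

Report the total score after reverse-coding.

48

Reverse-scored items use 4 − raw:
  item 2: 4 − 1 = 3
  item 4: 4 − 0 = 4
  item 5: 4 − 0 = 4
  item 7: 4 − 2 = 2
  item 11: 4 − 2 = 2
  item 12: 4 − 2 = 2
  item 16: 4 − 2 = 2
  item 19: 4 − 3 = 1
  item 20: 4 − 3 = 1
Scored responses: 3, 3, 0, 4, 4, 3, 2, 0, 2, 0, 2, 2, 4, 2, 1, 2, 1, 3, 1, 1, 0, 0, 4, 4
Total = 3 + 3 + 0 + 4 + 4 + 3 + 2 + 0 + 2 + 0 + 2 + 2 + 4 + 2 + 1 + 2 + 1 + 3 + 1 + 1 + 0 + 0 + 4 + 4 = 48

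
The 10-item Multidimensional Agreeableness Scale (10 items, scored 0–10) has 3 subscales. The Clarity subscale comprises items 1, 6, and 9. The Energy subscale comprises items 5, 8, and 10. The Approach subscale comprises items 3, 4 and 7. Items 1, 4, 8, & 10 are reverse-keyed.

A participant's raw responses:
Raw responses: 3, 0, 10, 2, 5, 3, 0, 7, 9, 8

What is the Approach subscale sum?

18

Approach items: 3, 4, 7.
Of these, item 4 is reverse-keyed; reverse-coded value = 10 − response.
  item 3: 10
  item 4: 10 − 2 = 8
  item 7: 0
Sum = 10 + 8 + 0 = 18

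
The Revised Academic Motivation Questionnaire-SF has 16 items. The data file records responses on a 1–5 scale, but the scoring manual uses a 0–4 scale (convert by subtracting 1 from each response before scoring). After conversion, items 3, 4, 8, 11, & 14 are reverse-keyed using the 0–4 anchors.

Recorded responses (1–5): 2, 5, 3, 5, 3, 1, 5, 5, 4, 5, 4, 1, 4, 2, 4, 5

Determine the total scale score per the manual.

Convert to 0–4: 1, 4, 2, 4, 2, 0, 4, 4, 3, 4, 3, 0, 3, 1, 3, 4
Reverse-coded (reversed = (0+4) − raw = 4 − raw):
  item 3: 4 − 2 = 2
  item 4: 4 − 4 = 0
  item 8: 4 − 4 = 0
  item 11: 4 − 3 = 1
  item 14: 4 − 1 = 3
Scored: 1, 4, 2, 0, 2, 0, 4, 0, 3, 4, 1, 0, 3, 3, 3, 4
Total = 34

34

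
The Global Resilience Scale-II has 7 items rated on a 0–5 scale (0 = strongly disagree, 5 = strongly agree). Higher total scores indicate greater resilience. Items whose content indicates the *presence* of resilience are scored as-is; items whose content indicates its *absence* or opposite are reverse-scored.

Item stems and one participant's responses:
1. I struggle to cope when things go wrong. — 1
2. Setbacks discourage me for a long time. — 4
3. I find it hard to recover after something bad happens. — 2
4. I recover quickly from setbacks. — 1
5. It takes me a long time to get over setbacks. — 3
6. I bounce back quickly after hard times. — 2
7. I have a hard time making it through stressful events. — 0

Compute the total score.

Items 1, 2, 3, 5, 7 describe the absence/opposite of resilience → reverse-score.
reversed = (0+5) − raw = 5 − raw.
  item 1: 5 − 1 = 4
  item 2: 5 − 4 = 1
  item 3: 5 − 2 = 3
  item 4: 1
  item 5: 5 − 3 = 2
  item 6: 2
  item 7: 5 − 0 = 5
Total = 4 + 1 + 3 + 1 + 2 + 2 + 5 = 18

18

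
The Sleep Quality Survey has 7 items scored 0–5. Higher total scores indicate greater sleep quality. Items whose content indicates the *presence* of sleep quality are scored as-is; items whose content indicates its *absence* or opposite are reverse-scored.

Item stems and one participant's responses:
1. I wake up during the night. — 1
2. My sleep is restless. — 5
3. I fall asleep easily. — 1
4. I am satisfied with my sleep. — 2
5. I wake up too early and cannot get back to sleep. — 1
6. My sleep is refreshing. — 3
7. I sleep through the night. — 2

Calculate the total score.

Items 1, 2, 5 describe the absence/opposite of sleep quality → reverse-score.
reverse-coded value = 5 − response.
  item 1: 5 − 1 = 4
  item 2: 5 − 5 = 0
  item 3: 1
  item 4: 2
  item 5: 5 − 1 = 4
  item 6: 3
  item 7: 2
Total = 4 + 0 + 1 + 2 + 4 + 3 + 2 = 16

16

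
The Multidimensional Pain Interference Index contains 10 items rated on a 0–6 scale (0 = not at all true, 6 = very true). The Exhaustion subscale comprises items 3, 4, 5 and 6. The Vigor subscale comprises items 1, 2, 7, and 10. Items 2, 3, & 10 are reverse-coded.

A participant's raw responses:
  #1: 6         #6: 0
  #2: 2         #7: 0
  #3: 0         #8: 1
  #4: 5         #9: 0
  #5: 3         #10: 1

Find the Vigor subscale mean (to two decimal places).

3.75

Vigor items: 1, 2, 7, 10.
Of these, items 2 & 10 are reverse-coded; reversed = (0+6) − raw = 6 − raw.
  item 1: 6
  item 2: 6 − 2 = 4
  item 7: 0
  item 10: 6 − 1 = 5
Sum = 6 + 4 + 0 + 5 = 15
Mean = 15 / 4 = 3.75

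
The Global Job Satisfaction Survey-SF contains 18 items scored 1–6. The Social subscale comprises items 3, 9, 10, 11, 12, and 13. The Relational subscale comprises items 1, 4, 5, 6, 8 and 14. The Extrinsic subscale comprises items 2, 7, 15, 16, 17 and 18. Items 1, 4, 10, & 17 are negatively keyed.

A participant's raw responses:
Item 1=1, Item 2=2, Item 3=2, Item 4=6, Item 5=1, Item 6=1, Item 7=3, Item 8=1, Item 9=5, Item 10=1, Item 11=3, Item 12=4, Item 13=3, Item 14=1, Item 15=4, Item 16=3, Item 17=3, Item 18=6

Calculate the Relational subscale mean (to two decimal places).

1.83

Relational items: 1, 4, 5, 6, 8, 14.
Of these, items 1 & 4 are negatively keyed; reversed = (1+6) − raw = 7 − raw.
  item 1: 7 − 1 = 6
  item 4: 7 − 6 = 1
  item 5: 1
  item 6: 1
  item 8: 1
  item 14: 1
Sum = 6 + 1 + 1 + 1 + 1 + 1 = 11
Mean = 11 / 6 = 1.83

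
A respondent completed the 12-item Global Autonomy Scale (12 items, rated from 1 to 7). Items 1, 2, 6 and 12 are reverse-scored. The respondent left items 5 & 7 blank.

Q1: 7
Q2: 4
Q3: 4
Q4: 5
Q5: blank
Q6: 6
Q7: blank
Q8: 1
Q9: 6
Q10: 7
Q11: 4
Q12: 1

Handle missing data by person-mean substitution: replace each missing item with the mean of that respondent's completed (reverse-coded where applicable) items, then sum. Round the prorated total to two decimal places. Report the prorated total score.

Reverse-coded (on a 1–7 scale, reversed = 8 − raw):
  item 1: 8 − 7 = 1
  item 2: 8 − 4 = 4
  item 6: 8 − 6 = 2
  item 12: 8 − 1 = 7
Completed scored items (10 of 12): 1, 4, 4, 5, 2, 1, 6, 7, 4, 7; sum = 41.
Person mean = 41 / 10 ≈ 4.1000
Prorated total = (41 / 10) × 12 = 49.20 (to 2 dp)

49.20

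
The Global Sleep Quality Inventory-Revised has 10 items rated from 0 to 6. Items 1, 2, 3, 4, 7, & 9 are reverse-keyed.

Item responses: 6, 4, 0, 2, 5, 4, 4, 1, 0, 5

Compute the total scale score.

Reversing items 1, 2, 3, 4, 7, and 9 with 6 − raw:
Total = (6−6) + (6−4) + (6−0) + (6−2) + 5 + 4 + (6−4) + 1 + (6−0) + 5
      = 0 + 2 + 6 + 4 + 5 + 4 + 2 + 1 + 6 + 5 = 35

35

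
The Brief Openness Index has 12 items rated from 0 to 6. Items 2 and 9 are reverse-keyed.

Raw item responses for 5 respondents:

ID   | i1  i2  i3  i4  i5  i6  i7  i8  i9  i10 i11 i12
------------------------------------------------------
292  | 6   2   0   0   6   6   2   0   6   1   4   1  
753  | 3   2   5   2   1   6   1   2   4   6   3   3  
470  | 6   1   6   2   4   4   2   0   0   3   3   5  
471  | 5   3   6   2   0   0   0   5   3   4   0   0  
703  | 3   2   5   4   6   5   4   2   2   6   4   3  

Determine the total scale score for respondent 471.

Respondent 471 raw: 5, 3, 6, 2, 0, 0, 0, 5, 3, 4, 0, 0.
Reverse-coded (reversed = (0+6) − raw = 6 − raw):
  item 1: 5
  item 2: 6 − 3 = 3
  item 3: 6
  item 4: 2
  item 5: 0
  item 6: 0
  item 7: 0
  item 8: 5
  item 9: 6 − 3 = 3
  item 10: 4
  item 11: 0
  item 12: 0
Sum = 5 + 3 + 6 + 2 + 0 + 0 + 0 + 5 + 3 + 4 + 0 + 0 = 28

28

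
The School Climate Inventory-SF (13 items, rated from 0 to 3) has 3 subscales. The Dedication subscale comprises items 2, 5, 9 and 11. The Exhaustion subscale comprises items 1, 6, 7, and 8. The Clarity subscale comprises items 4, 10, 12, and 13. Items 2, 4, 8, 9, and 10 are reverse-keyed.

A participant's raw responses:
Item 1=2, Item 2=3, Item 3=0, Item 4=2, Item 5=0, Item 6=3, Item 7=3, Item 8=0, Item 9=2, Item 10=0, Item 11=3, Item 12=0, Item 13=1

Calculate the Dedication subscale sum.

4

Dedication items: 2, 5, 9, 11.
Of these, items 2 and 9 are reverse-keyed; reverse-coded value = 3 − response.
  item 2: 3 − 3 = 0
  item 5: 0
  item 9: 3 − 2 = 1
  item 11: 3
Sum = 0 + 0 + 1 + 3 = 4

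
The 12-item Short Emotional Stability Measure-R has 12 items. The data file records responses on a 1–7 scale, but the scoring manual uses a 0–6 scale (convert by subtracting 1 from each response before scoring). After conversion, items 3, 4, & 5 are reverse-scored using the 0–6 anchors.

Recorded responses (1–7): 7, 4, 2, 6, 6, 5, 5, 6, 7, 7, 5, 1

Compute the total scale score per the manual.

45

Convert to 0–6: 6, 3, 1, 5, 5, 4, 4, 5, 6, 6, 4, 0
Reverse-coded (on a 0–6 scale, reversed = 6 − raw):
  item 3: 6 − 1 = 5
  item 4: 6 − 5 = 1
  item 5: 6 − 5 = 1
Scored: 6, 3, 5, 1, 1, 4, 4, 5, 6, 6, 4, 0
Total = 45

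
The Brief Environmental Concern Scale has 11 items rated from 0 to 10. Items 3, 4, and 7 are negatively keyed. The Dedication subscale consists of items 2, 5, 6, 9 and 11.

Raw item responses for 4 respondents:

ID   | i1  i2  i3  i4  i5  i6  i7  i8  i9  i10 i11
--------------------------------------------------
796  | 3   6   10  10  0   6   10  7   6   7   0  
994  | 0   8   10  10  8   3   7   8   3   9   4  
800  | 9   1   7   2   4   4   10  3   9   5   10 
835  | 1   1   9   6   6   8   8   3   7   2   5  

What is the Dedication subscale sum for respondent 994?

Respondent 994 raw: 0, 8, 10, 10, 8, 3, 7, 8, 3, 9, 4.
Dedication items: 2, 5, 6, 9, 11.
Reverse-coded (on a 0–10 scale, reversed = 10 − raw):
  item 2: 8
  item 5: 8
  item 6: 3
  item 9: 3
  item 11: 4
Sum = 8 + 8 + 3 + 3 + 4 = 26

26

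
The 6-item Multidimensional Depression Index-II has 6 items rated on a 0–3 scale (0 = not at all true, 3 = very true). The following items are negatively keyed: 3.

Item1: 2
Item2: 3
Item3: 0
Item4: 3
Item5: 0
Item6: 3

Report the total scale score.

Reverse-coded items (reversed = (0+3) − raw = 3 − raw):
  item 3: 3 − 0 = 3
Scored items: 2, 3, 3, 3, 0, 3
Total = 2 + 3 + 3 + 3 + 0 + 3 = 14

14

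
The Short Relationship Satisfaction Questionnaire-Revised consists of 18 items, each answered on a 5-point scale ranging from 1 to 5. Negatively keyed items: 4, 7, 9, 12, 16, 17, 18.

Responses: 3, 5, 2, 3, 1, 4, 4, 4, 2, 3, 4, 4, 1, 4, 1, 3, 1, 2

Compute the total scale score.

Raw sum = 51. Negatively keyed items: 4, 7, 9, 12, 16, 17, 18; their raw sum = 19.
Each reversal replaces raw with 6 − raw, changing the total by 6 − 2·raw per item.
Total = 51 + 7·6 − 2·19 = 51 + 42 − 38 = 55

55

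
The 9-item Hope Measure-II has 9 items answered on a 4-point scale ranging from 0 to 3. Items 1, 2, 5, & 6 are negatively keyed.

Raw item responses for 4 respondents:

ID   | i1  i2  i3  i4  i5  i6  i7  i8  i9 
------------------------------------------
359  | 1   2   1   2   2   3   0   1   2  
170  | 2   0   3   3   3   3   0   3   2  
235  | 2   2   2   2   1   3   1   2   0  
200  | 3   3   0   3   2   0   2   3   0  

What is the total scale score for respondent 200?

Respondent 200 raw: 3, 3, 0, 3, 2, 0, 2, 3, 0.
Reverse-coded (reverse-coded value = 3 − response):
  item 1: 3 − 3 = 0
  item 2: 3 − 3 = 0
  item 3: 0
  item 4: 3
  item 5: 3 − 2 = 1
  item 6: 3 − 0 = 3
  item 7: 2
  item 8: 3
  item 9: 0
Sum = 0 + 0 + 0 + 3 + 1 + 3 + 2 + 3 + 0 = 12

12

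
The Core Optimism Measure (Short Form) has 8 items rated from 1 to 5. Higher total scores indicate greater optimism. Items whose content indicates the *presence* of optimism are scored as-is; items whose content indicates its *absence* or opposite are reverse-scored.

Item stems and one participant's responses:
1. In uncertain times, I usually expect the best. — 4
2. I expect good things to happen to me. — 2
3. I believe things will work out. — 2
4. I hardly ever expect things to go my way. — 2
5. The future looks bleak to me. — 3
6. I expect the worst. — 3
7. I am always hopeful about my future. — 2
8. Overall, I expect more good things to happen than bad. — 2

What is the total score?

22

Items 4, 5, 6 describe the absence/opposite of optimism → reverse-score.
reverse-coded value = 6 − response.
  item 1: 4
  item 2: 2
  item 3: 2
  item 4: 6 − 2 = 4
  item 5: 6 − 3 = 3
  item 6: 6 − 3 = 3
  item 7: 2
  item 8: 2
Total = 4 + 2 + 2 + 4 + 3 + 3 + 2 + 2 = 22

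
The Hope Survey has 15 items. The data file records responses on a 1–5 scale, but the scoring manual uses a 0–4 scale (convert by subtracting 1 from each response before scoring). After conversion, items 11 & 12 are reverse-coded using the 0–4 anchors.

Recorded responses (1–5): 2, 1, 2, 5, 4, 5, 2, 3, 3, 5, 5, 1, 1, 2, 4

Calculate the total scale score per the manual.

30

Convert to 0–4: 1, 0, 1, 4, 3, 4, 1, 2, 2, 4, 4, 0, 0, 1, 3
Reverse-coded (reversed = (0+4) − raw = 4 − raw):
  item 11: 4 − 4 = 0
  item 12: 4 − 0 = 4
Scored: 1, 0, 1, 4, 3, 4, 1, 2, 2, 4, 0, 4, 0, 1, 3
Total = 30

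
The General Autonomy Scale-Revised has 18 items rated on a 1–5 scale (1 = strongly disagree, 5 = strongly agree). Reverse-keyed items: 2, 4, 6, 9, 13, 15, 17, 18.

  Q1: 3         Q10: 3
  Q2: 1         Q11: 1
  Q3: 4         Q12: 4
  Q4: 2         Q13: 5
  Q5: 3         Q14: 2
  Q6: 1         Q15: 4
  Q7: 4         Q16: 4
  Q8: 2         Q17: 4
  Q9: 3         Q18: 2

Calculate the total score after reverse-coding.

Raw sum = 52. Reverse-keyed items: 2, 4, 6, 9, 13, 15, 17, 18; their raw sum = 22.
Each reversal replaces raw with 6 − raw, changing the total by 6 − 2·raw per item.
Total = 52 + 8·6 − 2·22 = 52 + 48 − 44 = 56

56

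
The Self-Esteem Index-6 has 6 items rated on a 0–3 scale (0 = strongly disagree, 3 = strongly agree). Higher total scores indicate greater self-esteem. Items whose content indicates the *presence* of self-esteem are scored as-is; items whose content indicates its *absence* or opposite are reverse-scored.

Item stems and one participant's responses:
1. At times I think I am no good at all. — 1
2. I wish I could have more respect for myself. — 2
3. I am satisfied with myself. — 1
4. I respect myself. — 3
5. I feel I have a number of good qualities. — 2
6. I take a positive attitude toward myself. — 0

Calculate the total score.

9

Items 1, 2 describe the absence/opposite of self-esteem → reverse-score.
on a 0–3 scale, reversed = 3 − raw.
  item 1: 3 − 1 = 2
  item 2: 3 − 2 = 1
  item 3: 1
  item 4: 3
  item 5: 2
  item 6: 0
Total = 2 + 1 + 1 + 3 + 2 + 0 = 9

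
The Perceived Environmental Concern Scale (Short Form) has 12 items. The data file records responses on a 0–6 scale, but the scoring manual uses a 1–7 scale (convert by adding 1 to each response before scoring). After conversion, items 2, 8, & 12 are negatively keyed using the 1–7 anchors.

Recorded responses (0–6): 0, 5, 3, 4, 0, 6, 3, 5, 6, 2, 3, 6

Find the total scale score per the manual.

Convert to 1–7: 1, 6, 4, 5, 1, 7, 4, 6, 7, 3, 4, 7
Reverse-coded (reverse-coded value = 8 − response):
  item 2: 8 − 6 = 2
  item 8: 8 − 6 = 2
  item 12: 8 − 7 = 1
Scored: 1, 2, 4, 5, 1, 7, 4, 2, 7, 3, 4, 1
Total = 41

41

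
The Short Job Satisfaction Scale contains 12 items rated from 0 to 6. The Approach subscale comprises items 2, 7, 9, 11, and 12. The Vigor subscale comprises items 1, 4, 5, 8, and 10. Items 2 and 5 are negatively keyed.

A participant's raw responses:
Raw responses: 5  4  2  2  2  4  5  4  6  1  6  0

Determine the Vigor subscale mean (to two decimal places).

Vigor items: 1, 4, 5, 8, 10.
Of these, item 5 is negatively keyed; on a 0–6 scale, reversed = 6 − raw.
  item 1: 5
  item 4: 2
  item 5: 6 − 2 = 4
  item 8: 4
  item 10: 1
Sum = 5 + 2 + 4 + 4 + 1 = 16
Mean = 16 / 5 = 3.20

3.20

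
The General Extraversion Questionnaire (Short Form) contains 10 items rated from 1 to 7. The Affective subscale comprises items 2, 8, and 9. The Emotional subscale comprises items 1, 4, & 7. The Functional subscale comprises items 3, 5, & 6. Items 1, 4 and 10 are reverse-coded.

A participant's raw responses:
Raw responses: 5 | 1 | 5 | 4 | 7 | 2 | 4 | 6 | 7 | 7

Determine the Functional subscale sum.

Functional items: 3, 5, 6.
  item 3: 5
  item 5: 7
  item 6: 2
Sum = 5 + 7 + 2 = 14

14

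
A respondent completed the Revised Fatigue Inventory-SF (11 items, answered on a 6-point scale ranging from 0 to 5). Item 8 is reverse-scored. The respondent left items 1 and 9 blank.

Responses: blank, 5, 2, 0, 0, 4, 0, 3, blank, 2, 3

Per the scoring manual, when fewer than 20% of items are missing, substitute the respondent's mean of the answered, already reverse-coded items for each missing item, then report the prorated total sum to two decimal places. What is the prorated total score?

22.00

Reverse-coded (reverse-coded value = 5 − response):
  item 8: 5 − 3 = 2
Completed scored items (9 of 11): 5, 2, 0, 0, 4, 0, 2, 2, 3; sum = 18.
Person mean = 18 / 9 ≈ 2.0000
Prorated total = (18 / 9) × 11 = 22.00 (to 2 dp)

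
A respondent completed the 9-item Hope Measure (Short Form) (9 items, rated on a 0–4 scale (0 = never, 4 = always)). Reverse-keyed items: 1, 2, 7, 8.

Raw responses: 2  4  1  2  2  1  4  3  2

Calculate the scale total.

Reverse-coded items (on a 0–4 scale, reversed = 4 − raw):
  item 1: 4 − 2 = 2
  item 2: 4 − 4 = 0
  item 7: 4 − 4 = 0
  item 8: 4 − 3 = 1
Scored items: 2, 0, 1, 2, 2, 1, 0, 1, 2
Total = 2 + 0 + 1 + 2 + 2 + 1 + 0 + 1 + 2 = 11

11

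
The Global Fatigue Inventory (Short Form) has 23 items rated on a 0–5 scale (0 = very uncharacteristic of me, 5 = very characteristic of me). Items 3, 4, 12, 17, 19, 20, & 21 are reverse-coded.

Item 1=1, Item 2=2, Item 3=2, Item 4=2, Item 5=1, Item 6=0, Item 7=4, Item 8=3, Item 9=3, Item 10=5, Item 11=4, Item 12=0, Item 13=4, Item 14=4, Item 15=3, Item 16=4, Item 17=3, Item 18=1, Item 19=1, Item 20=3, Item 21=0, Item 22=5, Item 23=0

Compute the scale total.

Raw sum = 55. Reverse-coded items: 3, 4, 12, 17, 19, 20, 21; their raw sum = 11.
Each reversal replaces raw with 5 − raw, changing the total by 5 − 2·raw per item.
Total = 55 + 7·5 − 2·11 = 55 + 35 − 22 = 68

68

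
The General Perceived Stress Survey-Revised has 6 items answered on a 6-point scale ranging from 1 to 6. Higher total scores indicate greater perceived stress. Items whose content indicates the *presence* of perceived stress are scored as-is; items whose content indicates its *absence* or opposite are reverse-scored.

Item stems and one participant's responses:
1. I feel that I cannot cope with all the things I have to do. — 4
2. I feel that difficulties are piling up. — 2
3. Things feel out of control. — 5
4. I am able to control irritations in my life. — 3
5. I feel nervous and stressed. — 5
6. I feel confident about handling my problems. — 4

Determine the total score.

Items 4, 6 describe the absence/opposite of perceived stress → reverse-score.
reverse-coded value = 7 − response.
  item 1: 4
  item 2: 2
  item 3: 5
  item 4: 7 − 3 = 4
  item 5: 5
  item 6: 7 − 4 = 3
Total = 4 + 2 + 5 + 4 + 5 + 3 = 23

23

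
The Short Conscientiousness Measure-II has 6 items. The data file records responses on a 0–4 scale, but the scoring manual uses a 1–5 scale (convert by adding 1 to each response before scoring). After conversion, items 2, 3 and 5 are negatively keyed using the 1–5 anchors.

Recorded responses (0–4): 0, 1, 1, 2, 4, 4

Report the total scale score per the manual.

Convert to 1–5: 1, 2, 2, 3, 5, 5
Reverse-coded (reverse-coded value = 6 − response):
  item 2: 6 − 2 = 4
  item 3: 6 − 2 = 4
  item 5: 6 − 5 = 1
Scored: 1, 4, 4, 3, 1, 5
Total = 18

18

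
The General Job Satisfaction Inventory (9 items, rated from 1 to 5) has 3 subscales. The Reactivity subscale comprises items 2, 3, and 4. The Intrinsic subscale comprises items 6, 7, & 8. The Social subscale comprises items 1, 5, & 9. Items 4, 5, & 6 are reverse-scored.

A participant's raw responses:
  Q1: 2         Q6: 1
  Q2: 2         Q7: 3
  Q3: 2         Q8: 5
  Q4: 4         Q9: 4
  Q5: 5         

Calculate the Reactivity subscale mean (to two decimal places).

Reactivity items: 2, 3, 4.
Of these, item 4 is reverse-scored; reversed = (1+5) − raw = 6 − raw.
  item 2: 2
  item 3: 2
  item 4: 6 − 4 = 2
Sum = 2 + 2 + 2 = 6
Mean = 6 / 3 = 2.00

2.00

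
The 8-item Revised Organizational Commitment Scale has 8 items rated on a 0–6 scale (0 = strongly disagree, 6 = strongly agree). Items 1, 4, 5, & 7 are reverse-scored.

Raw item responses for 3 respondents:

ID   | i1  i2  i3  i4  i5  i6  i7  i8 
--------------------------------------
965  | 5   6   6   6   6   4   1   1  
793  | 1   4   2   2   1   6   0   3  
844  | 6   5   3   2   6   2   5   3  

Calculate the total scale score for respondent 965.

Respondent 965 raw: 5, 6, 6, 6, 6, 4, 1, 1.
Reverse-coded (reversed = (0+6) − raw = 6 − raw):
  item 1: 6 − 5 = 1
  item 2: 6
  item 3: 6
  item 4: 6 − 6 = 0
  item 5: 6 − 6 = 0
  item 6: 4
  item 7: 6 − 1 = 5
  item 8: 1
Sum = 1 + 6 + 6 + 0 + 0 + 4 + 5 + 1 = 23

23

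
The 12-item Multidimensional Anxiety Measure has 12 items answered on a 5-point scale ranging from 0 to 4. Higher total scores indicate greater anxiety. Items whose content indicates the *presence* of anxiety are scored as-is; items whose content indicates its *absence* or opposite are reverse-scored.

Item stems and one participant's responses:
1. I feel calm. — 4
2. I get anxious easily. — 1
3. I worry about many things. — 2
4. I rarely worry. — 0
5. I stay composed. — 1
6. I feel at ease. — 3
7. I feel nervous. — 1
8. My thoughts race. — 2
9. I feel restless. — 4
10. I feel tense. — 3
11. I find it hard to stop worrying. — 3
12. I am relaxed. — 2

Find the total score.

26

Items 1, 4, 5, 6, 12 describe the absence/opposite of anxiety → reverse-score.
reverse-coded value = 4 − response.
  item 1: 4 − 4 = 0
  item 2: 1
  item 3: 2
  item 4: 4 − 0 = 4
  item 5: 4 − 1 = 3
  item 6: 4 − 3 = 1
  item 7: 1
  item 8: 2
  item 9: 4
  item 10: 3
  item 11: 3
  item 12: 4 − 2 = 2
Total = 0 + 1 + 2 + 4 + 3 + 1 + 1 + 2 + 4 + 3 + 3 + 2 = 26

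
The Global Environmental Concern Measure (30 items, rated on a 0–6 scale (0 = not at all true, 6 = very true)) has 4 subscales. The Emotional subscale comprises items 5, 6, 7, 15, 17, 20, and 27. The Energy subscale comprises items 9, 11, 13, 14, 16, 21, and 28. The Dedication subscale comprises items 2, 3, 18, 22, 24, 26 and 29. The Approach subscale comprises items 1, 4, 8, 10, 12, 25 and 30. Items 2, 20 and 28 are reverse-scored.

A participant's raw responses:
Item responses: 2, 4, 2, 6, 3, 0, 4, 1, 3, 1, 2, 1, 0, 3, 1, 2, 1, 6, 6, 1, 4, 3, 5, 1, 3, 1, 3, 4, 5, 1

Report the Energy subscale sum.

16

Energy items: 9, 11, 13, 14, 16, 21, 28.
Of these, item 28 is reverse-scored; reverse-coded value = 6 − response.
  item 9: 3
  item 11: 2
  item 13: 0
  item 14: 3
  item 16: 2
  item 21: 4
  item 28: 6 − 4 = 2
Sum = 3 + 2 + 0 + 3 + 2 + 4 + 2 = 16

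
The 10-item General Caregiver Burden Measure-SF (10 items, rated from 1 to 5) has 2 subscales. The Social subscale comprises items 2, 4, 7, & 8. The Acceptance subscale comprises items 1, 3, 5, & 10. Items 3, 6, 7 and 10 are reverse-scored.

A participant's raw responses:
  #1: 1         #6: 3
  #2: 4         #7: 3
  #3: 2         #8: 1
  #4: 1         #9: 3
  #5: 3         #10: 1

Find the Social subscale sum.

Social items: 2, 4, 7, 8.
Of these, item 7 is reverse-scored; reversed = (1+5) − raw = 6 − raw.
  item 2: 4
  item 4: 1
  item 7: 6 − 3 = 3
  item 8: 1
Sum = 4 + 1 + 3 + 1 = 9

9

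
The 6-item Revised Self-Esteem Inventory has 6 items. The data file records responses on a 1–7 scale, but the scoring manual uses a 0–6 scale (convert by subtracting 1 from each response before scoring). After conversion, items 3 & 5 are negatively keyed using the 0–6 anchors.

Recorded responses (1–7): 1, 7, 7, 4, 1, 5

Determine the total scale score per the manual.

Convert to 0–6: 0, 6, 6, 3, 0, 4
Reverse-coded (reversed = (0+6) − raw = 6 − raw):
  item 3: 6 − 6 = 0
  item 5: 6 − 0 = 6
Scored: 0, 6, 0, 3, 6, 4
Total = 19

19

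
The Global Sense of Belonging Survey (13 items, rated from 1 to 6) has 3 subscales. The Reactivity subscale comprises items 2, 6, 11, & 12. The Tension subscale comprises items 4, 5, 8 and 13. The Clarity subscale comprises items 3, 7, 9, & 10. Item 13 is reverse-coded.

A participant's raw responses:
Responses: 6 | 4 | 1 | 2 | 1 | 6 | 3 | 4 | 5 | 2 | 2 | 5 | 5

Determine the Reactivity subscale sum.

17

Reactivity items: 2, 6, 11, 12.
  item 2: 4
  item 6: 6
  item 11: 2
  item 12: 5
Sum = 4 + 6 + 2 + 5 = 17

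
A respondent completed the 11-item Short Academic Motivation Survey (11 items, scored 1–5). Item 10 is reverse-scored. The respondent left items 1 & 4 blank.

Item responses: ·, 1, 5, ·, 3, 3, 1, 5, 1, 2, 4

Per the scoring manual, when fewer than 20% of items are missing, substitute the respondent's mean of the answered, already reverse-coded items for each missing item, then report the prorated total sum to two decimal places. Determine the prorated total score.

33.00

Reverse-coded (reverse-coded value = 6 − response):
  item 10: 6 − 2 = 4
Completed scored items (9 of 11): 1, 5, 3, 3, 1, 5, 1, 4, 4; sum = 27.
Person mean = 27 / 9 ≈ 3.0000
Prorated total = (27 / 9) × 11 = 33.00 (to 2 dp)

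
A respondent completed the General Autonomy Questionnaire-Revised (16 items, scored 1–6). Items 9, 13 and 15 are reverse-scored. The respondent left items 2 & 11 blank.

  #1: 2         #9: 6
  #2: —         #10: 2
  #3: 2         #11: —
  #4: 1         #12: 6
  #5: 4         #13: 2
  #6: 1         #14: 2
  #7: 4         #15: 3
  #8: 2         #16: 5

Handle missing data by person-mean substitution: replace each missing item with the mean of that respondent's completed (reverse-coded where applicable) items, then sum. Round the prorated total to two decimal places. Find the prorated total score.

Reverse-coded (reversed = (1+6) − raw = 7 − raw):
  item 9: 7 − 6 = 1
  item 13: 7 − 2 = 5
  item 15: 7 − 3 = 4
Completed scored items (14 of 16): 2, 2, 1, 4, 1, 4, 2, 1, 2, 6, 5, 2, 4, 5; sum = 41.
Person mean = 41 / 14 ≈ 2.9286
Prorated total = (41 / 14) × 16 = 46.86 (to 2 dp)

46.86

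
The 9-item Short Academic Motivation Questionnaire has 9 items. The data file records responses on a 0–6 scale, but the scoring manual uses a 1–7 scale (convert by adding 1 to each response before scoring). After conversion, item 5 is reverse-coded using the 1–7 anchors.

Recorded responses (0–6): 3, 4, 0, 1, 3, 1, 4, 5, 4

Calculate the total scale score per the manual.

Convert to 1–7: 4, 5, 1, 2, 4, 2, 5, 6, 5
Reverse-coded (reversed = (1+7) − raw = 8 − raw):
  item 5: 8 − 4 = 4
Scored: 4, 5, 1, 2, 4, 2, 5, 6, 5
Total = 34

34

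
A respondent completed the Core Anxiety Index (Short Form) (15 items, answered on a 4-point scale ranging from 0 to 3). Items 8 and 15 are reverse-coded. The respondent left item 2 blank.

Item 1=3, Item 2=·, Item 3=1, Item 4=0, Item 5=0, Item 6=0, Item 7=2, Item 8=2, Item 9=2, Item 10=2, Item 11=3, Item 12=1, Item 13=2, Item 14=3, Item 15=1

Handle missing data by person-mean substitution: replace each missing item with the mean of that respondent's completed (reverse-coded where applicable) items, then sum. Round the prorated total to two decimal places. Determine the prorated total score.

Reverse-coded (reverse-coded value = 3 − response):
  item 8: 3 − 2 = 1
  item 15: 3 − 1 = 2
Completed scored items (14 of 15): 3, 1, 0, 0, 0, 2, 1, 2, 2, 3, 1, 2, 3, 2; sum = 22.
Person mean = 22 / 14 ≈ 1.5714
Prorated total = (22 / 14) × 15 = 23.57 (to 2 dp)

23.57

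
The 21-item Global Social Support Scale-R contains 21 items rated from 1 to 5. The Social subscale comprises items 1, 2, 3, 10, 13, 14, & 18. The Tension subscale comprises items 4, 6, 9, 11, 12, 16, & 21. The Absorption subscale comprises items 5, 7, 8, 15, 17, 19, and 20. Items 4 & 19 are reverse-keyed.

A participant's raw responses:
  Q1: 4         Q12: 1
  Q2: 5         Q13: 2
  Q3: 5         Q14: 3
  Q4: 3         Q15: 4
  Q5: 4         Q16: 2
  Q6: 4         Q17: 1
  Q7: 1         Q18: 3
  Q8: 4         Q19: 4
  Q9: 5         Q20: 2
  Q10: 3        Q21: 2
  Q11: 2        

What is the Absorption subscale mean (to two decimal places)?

2.57

Absorption items: 5, 7, 8, 15, 17, 19, 20.
Of these, item 19 is reverse-keyed; reversed = (1+5) − raw = 6 − raw.
  item 5: 4
  item 7: 1
  item 8: 4
  item 15: 4
  item 17: 1
  item 19: 6 − 4 = 2
  item 20: 2
Sum = 4 + 1 + 4 + 4 + 1 + 2 + 2 = 18
Mean = 18 / 7 = 2.57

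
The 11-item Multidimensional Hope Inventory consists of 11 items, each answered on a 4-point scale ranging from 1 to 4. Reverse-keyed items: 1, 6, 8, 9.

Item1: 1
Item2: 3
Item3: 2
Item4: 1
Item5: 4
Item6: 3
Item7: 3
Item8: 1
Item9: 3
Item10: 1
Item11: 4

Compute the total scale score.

30

Reverse-coded items (reversed = (1+4) − raw = 5 − raw):
  item 1: 5 − 1 = 4
  item 6: 5 − 3 = 2
  item 8: 5 − 1 = 4
  item 9: 5 − 3 = 2
After reverse-coding: 4, 3, 2, 1, 4, 2, 3, 4, 2, 1, 4
Total = 4 + 3 + 2 + 1 + 4 + 2 + 3 + 4 + 2 + 1 + 4 = 30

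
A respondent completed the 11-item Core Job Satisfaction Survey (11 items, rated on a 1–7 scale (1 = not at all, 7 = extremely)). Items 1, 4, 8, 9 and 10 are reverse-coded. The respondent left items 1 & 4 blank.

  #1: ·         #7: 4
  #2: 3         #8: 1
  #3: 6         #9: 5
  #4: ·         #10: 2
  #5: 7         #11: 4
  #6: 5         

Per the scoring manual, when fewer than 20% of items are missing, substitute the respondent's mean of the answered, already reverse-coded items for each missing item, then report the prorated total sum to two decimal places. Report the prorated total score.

Reverse-coded (reverse-coded value = 8 − response):
  item 8: 8 − 1 = 7
  item 9: 8 − 5 = 3
  item 10: 8 − 2 = 6
Completed scored items (9 of 11): 3, 6, 7, 5, 4, 7, 3, 6, 4; sum = 45.
Person mean = 45 / 9 ≈ 5.0000
Prorated total = (45 / 9) × 11 = 55.00 (to 2 dp)

55.00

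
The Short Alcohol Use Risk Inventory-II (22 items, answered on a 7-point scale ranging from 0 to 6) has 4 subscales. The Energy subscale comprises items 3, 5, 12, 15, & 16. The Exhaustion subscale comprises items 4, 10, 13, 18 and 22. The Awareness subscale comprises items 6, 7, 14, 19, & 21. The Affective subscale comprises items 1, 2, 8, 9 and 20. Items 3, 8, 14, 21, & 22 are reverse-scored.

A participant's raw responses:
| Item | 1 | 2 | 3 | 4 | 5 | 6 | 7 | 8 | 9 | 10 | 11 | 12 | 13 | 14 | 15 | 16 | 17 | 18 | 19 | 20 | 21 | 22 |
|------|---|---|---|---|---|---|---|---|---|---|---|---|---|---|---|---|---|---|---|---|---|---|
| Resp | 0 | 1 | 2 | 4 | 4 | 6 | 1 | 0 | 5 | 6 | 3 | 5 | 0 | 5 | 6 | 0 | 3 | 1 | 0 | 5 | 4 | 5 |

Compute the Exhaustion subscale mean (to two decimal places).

2.40

Exhaustion items: 4, 10, 13, 18, 22.
Of these, item 22 is reverse-scored; reversed = (0+6) − raw = 6 − raw.
  item 4: 4
  item 10: 6
  item 13: 0
  item 18: 1
  item 22: 6 − 5 = 1
Sum = 4 + 6 + 0 + 1 + 1 = 12
Mean = 12 / 5 = 2.40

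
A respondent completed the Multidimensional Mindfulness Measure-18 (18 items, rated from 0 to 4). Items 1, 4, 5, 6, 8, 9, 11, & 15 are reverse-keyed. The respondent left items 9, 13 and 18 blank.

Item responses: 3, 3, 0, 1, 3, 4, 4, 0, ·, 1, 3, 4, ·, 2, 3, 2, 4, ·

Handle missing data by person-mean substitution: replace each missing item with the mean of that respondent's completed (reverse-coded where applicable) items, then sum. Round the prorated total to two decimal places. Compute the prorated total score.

37.20

Reverse-coded (reverse-coded value = 4 − response):
  item 1: 4 − 3 = 1
  item 4: 4 − 1 = 3
  item 5: 4 − 3 = 1
  item 6: 4 − 4 = 0
  item 8: 4 − 0 = 4
  item 11: 4 − 3 = 1
  item 15: 4 − 3 = 1
Completed scored items (15 of 18): 1, 3, 0, 3, 1, 0, 4, 4, 1, 1, 4, 2, 1, 2, 4; sum = 31.
Person mean = 31 / 15 ≈ 2.0667
Prorated total = (31 / 15) × 18 = 37.20 (to 2 dp)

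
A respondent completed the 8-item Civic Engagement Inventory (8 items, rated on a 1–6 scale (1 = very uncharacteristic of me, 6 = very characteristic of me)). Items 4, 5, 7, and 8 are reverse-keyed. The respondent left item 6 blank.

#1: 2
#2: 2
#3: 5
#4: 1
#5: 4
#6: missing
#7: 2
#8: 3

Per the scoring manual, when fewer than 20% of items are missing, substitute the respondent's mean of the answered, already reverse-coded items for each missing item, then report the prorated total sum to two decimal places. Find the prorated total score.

30.86

Reverse-coded (reversed = (1+6) − raw = 7 − raw):
  item 4: 7 − 1 = 6
  item 5: 7 − 4 = 3
  item 7: 7 − 2 = 5
  item 8: 7 − 3 = 4
Completed scored items (7 of 8): 2, 2, 5, 6, 3, 5, 4; sum = 27.
Person mean = 27 / 7 ≈ 3.8571
Prorated total = (27 / 7) × 8 = 30.86 (to 2 dp)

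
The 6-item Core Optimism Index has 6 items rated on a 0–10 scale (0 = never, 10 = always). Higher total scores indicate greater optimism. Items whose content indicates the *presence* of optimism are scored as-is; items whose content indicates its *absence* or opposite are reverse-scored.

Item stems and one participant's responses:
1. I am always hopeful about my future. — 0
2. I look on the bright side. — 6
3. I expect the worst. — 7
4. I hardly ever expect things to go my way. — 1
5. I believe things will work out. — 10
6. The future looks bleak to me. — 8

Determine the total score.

Items 3, 4, 6 describe the absence/opposite of optimism → reverse-score.
reverse-coded value = 10 − response.
  item 1: 0
  item 2: 6
  item 3: 10 − 7 = 3
  item 4: 10 − 1 = 9
  item 5: 10
  item 6: 10 − 8 = 2
Total = 0 + 6 + 3 + 9 + 10 + 2 = 30

30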